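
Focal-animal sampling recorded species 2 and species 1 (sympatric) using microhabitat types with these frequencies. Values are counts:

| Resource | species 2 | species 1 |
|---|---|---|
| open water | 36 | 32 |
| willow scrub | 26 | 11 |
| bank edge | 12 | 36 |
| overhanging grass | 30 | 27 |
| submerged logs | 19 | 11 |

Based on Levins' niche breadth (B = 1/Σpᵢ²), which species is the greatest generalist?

species 2

Proportions for species 2 (n=123): 36/123=0.2927, 26/123=0.2114, 12/123=0.0976, 30/123=0.2439, 19/123=0.1545
Proportions for species 1 (n=117): 32/117=0.2735, 11/117=0.0940, 36/117=0.3077, 27/117=0.2308, 11/117=0.0940
Σp_2ᵢ² = 0.2927² + 0.2114² + 0.0976² + 0.2439² + 0.1545² = 0.085673 + 0.044690 + 0.009526 + 0.059487 + 0.023870 = 0.223246
B_2 = 1 / 0.223246 = 4.4794
Σp_1ᵢ² = 0.2735² + 0.0940² + 0.3077² + 0.2308² + 0.0940² = 0.074802 + 0.008836 + 0.094679 + 0.053269 + 0.008836 = 0.240422
B_1 = 1 / 0.240422 = 4.1594
Highest B → broadest niche (most generalist): species 2 (B = 4.48).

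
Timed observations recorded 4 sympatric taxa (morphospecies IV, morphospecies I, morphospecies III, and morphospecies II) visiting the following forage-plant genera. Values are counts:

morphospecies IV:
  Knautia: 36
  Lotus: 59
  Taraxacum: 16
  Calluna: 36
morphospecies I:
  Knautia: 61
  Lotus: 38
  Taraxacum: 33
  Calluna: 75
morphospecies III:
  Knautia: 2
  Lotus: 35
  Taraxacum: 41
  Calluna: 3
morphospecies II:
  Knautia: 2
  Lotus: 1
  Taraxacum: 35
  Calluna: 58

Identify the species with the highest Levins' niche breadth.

Proportions for morphospecies IV (n=147): 36/147=0.2449, 59/147=0.4014, 16/147=0.1088, 36/147=0.2449
Proportions for morphospecies I (n=207): 61/207=0.2947, 38/207=0.1836, 33/207=0.1594, 75/207=0.3623
Proportions for morphospecies III (n=81): 2/81=0.0247, 35/81=0.4321, 41/81=0.5062, 3/81=0.0370
Proportions for morphospecies II (n=96): 2/96=0.0208, 1/96=0.0104, 35/96=0.3646, 58/96=0.6042
Σp_IVᵢ² = 0.2449² + 0.4014² + 0.1088² + 0.2449² = 0.059976 + 0.161122 + 0.011837 + 0.059976 = 0.292911
B_IV = 1 / 0.292911 = 3.4140
Σp_Iᵢ² = 0.2947² + 0.1836² + 0.1594² + 0.3623² = 0.086848 + 0.033709 + 0.025408 + 0.131261 = 0.277226
B_I = 1 / 0.277226 = 3.6072
Σp_IIIᵢ² = 0.0247² + 0.4321² + 0.5062² + 0.0370² = 0.000610 + 0.186710 + 0.256238 + 0.001369 = 0.444927
B_III = 1 / 0.444927 = 2.2476
Σp_IIᵢ² = 0.0208² + 0.0104² + 0.3646² + 0.6042² = 0.000433 + 0.000108 + 0.132933 + 0.365058 = 0.498532
B_II = 1 / 0.498532 = 2.0059
Highest B → broadest niche (most generalist): morphospecies I (B = 3.61).

morphospecies I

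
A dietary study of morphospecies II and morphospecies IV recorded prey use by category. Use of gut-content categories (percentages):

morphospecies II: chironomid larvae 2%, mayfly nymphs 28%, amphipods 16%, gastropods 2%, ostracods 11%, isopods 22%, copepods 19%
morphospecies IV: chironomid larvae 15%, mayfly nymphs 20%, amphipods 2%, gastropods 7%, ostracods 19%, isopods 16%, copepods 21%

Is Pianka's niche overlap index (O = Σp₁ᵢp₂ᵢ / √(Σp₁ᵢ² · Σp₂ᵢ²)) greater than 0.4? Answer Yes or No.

Convert percentages to proportions (divide by 100).
Σ p₁ᵢp₂ᵢ = 0.0030 + 0.0560 + 0.0032 + 0.0014 + 0.0209 + 0.0352 + 0.0399 = 0.1596
Σp_1ᵢ² = 0.02² + 0.28² + 0.16² + 0.02² + 0.11² + 0.22² + 0.19² = 0.0004 + 0.0784 + 0.0256 + 0.0004 + 0.0121 + 0.0484 + 0.0361 = 0.2014
Σp_2ᵢ² = 0.15² + 0.20² + 0.02² + 0.07² + 0.19² + 0.16² + 0.21² = 0.0225 + 0.0400 + 0.0004 + 0.0049 + 0.0361 + 0.0256 + 0.0441 = 0.1736
O = 0.1596 / √(0.2014 × 0.1736) = 0.1596 / 0.18698 = 0.8536
O = 0.8536 > 0.4 → Yes.

Yes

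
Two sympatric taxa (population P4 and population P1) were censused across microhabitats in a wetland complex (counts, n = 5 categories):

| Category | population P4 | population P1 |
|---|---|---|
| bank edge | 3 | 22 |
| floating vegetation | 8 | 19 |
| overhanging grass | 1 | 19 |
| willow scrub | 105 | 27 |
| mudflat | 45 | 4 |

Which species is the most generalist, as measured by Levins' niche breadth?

Proportions for population P4 (n=162): 3/162=0.0185, 8/162=0.0494, 1/162=0.0062, 105/162=0.6481, 45/162=0.2778
Proportions for population P1 (n=91): 22/91=0.2418, 19/91=0.2088, 19/91=0.2088, 27/91=0.2967, 4/91=0.0440
Σp_P4ᵢ² = 0.0185² + 0.0494² + 0.0062² + 0.6481² + 0.2778² = 0.000342 + 0.002440 + 0.000038 + 0.420034 + 0.077173 = 0.500027
B_P4 = 1 / 0.500027 = 1.9999
Σp_P1ᵢ² = 0.2418² + 0.2088² + 0.2088² + 0.2967² + 0.0440² = 0.058467 + 0.043597 + 0.043597 + 0.088031 + 0.001936 = 0.235628
B_P1 = 1 / 0.235628 = 4.2440
Highest B → broadest niche (most generalist): population P1 (B = 4.24).

population P1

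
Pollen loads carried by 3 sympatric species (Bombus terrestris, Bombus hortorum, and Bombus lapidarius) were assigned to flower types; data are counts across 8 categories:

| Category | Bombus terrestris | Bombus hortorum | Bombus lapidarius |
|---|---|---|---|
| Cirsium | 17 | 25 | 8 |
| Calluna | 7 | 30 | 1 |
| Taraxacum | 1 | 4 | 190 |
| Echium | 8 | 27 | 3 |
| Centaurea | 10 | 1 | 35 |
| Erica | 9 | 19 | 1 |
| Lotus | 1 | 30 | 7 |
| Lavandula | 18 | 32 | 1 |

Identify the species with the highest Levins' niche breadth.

Proportions for Bombus terrestris (n=71): 17/71=0.2394, 7/71=0.0986, 1/71=0.0141, 8/71=0.1127, 10/71=0.1408, 9/71=0.1268, 1/71=0.0141, 18/71=0.2535
Proportions for Bombus hortorum (n=168): 25/168=0.1488, 30/168=0.1786, 4/168=0.0238, 27/168=0.1607, 1/168=0.0060, 19/168=0.1131, 30/168=0.1786, 32/168=0.1905
Proportions for Bombus lapidarius (n=246): 8/246=0.0325, 1/246=0.0041, 190/246=0.7724, 3/246=0.0122, 35/246=0.1423, 1/246=0.0041, 7/246=0.0285, 1/246=0.0041
Σp_terrᵢ² = 0.2394² + 0.0986² + 0.0141² + 0.1127² + 0.1408² + 0.1268² + 0.0141² + 0.2535² = 0.057312 + 0.009722 + 0.000199 + 0.012701 + 0.019825 + 0.016078 + 0.000199 + 0.064262 = 0.180298
B_terr = 1 / 0.180298 = 5.5464
Σp_hortᵢ² = 0.1488² + 0.1786² + 0.0238² + 0.1607² + 0.0060² + 0.1131² + 0.1786² + 0.1905² = 0.022141 + 0.031898 + 0.000566 + 0.025824 + 0.000036 + 0.012792 + 0.031898 + 0.036290 = 0.161445
B_hort = 1 / 0.161445 = 6.1941
Σp_lapiᵢ² = 0.0325² + 0.0041² + 0.7724² + 0.0122² + 0.1423² + 0.0041² + 0.0285² + 0.0041² = 0.001056 + 0.000017 + 0.596602 + 0.000149 + 0.020249 + 0.000017 + 0.000812 + 0.000017 = 0.618919
B_lapi = 1 / 0.618919 = 1.6157
Highest B → broadest niche (most generalist): Bombus hortorum (B = 6.19).

Bombus hortorum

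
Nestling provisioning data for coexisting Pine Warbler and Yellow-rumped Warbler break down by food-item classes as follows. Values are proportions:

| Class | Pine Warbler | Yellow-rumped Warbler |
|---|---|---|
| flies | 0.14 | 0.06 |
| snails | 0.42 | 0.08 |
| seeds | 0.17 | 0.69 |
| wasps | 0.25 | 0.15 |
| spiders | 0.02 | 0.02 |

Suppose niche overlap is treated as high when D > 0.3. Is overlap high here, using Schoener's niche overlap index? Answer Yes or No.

Yes

Σ|p₁ᵢ − p₂ᵢ| = 0.08 + 0.34 + 0.52 + 0.10 + 0.00 = 1.04
D = 1 − ½ × 1.04 = 1 − 0.520 = 0.4800
D = 0.4800 > 0.3 → Yes.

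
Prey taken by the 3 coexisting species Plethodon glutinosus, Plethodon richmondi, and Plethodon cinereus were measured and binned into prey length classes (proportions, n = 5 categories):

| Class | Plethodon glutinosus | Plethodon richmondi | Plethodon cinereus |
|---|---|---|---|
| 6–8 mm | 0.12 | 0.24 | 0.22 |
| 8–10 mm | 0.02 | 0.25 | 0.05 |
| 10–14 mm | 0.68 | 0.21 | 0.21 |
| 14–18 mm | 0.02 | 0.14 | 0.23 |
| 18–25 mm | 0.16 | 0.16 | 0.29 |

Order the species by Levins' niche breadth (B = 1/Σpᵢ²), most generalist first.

Plethodon richmondi > Plethodon cinereus > Plethodon glutinosus

Σp_glutᵢ² = 0.12² + 0.02² + 0.68² + 0.02² + 0.16² = 0.0144 + 0.0004 + 0.4624 + 0.0004 + 0.0256 = 0.5032
B_glut = 1 / 0.5032 = 1.9873
Σp_richᵢ² = 0.24² + 0.25² + 0.21² + 0.14² + 0.16² = 0.0576 + 0.0625 + 0.0441 + 0.0196 + 0.0256 = 0.2094
B_rich = 1 / 0.2094 = 4.7755
Σp_cineᵢ² = 0.22² + 0.05² + 0.21² + 0.23² + 0.29² = 0.0484 + 0.0025 + 0.0441 + 0.0529 + 0.0841 = 0.2320
B_cine = 1 / 0.2320 = 4.3103
Ranking by B (broadest → narrowest): Plethodon richmondi (4.78) > Plethodon cinereus (4.31) > Plethodon glutinosus (1.99)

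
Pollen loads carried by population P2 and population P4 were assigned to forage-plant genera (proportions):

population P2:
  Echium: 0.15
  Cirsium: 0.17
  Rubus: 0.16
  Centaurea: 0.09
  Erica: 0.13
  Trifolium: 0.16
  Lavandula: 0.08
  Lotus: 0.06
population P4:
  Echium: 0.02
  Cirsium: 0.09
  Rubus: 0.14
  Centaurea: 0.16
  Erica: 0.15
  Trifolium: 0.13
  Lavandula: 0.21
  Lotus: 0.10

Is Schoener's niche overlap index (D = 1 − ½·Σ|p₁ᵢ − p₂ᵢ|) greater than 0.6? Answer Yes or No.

Σ|p₁ᵢ − p₂ᵢ| = 0.13 + 0.08 + 0.02 + 0.07 + 0.02 + 0.03 + 0.13 + 0.04 = 0.52
D = 1 − ½ × 0.52 = 1 − 0.260 = 0.7400
D = 0.7400 > 0.6 → Yes.

Yes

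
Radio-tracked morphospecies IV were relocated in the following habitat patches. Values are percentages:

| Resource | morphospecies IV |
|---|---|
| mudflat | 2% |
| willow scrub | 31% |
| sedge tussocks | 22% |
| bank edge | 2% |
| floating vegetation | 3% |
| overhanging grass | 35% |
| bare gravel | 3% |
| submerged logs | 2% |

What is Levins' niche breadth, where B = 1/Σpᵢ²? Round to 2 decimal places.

Convert percentages to proportions (divide by 100).
Σpᵢ² = 0.02² + 0.31² + 0.22² + 0.02² + 0.03² + 0.35² + 0.03² + 0.02² = 0.0004 + 0.0961 + 0.0484 + 0.0004 + 0.0009 + 0.1225 + 0.0009 + 0.0004 = 0.2700
B = 1 / 0.2700 = 3.7037

3.70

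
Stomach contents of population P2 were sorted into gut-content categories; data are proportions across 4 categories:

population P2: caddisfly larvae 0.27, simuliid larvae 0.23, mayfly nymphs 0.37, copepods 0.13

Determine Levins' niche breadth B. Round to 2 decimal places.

3.58

Σpᵢ² = 0.27² + 0.23² + 0.37² + 0.13² = 0.0729 + 0.0529 + 0.1369 + 0.0169 = 0.2796
B = 1 / 0.2796 = 3.5765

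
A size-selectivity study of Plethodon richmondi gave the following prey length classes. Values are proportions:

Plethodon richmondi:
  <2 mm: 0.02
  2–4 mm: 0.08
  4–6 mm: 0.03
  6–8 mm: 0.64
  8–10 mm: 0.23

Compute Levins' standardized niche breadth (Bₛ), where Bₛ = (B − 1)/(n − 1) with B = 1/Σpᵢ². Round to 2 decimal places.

0.28

Σpᵢ² = 0.02² + 0.08² + 0.03² + 0.64² + 0.23² = 0.0004 + 0.0064 + 0.0009 + 0.4096 + 0.0529 = 0.4702
B = 1 / 0.4702 = 2.1268
Bₛ = (B − 1)/(n − 1) = (2.1268 − 1)/(5 − 1) = 1.1268/4 = 0.2817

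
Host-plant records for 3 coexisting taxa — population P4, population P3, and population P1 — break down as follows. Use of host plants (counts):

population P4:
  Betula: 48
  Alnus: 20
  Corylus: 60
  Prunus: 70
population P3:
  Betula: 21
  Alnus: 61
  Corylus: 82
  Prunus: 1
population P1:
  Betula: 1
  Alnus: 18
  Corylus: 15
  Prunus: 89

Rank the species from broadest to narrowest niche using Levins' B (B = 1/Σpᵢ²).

population P4 > population P3 > population P1

Proportions for population P4 (n=198): 48/198=0.2424, 20/198=0.1010, 60/198=0.3030, 70/198=0.3535
Proportions for population P3 (n=165): 21/165=0.1273, 61/165=0.3697, 82/165=0.4970, 1/165=0.0061
Proportions for population P1 (n=123): 1/123=0.0081, 18/123=0.1463, 15/123=0.1220, 89/123=0.7236
Σp_P4ᵢ² = 0.2424² + 0.1010² + 0.3030² + 0.3535² = 0.058758 + 0.010201 + 0.091809 + 0.124962 = 0.285730
B_P4 = 1 / 0.285730 = 3.4998
Σp_P3ᵢ² = 0.1273² + 0.3697² + 0.4970² + 0.0061² = 0.016205 + 0.136678 + 0.247009 + 0.000037 = 0.399929
B_P3 = 1 / 0.399929 = 2.5004
Σp_P1ᵢ² = 0.0081² + 0.1463² + 0.1220² + 0.7236² = 0.000066 + 0.021404 + 0.014884 + 0.523597 = 0.559951
B_P1 = 1 / 0.559951 = 1.7859
Ranking by B (broadest → narrowest): population P4 (3.50) > population P3 (2.50) > population P1 (1.79)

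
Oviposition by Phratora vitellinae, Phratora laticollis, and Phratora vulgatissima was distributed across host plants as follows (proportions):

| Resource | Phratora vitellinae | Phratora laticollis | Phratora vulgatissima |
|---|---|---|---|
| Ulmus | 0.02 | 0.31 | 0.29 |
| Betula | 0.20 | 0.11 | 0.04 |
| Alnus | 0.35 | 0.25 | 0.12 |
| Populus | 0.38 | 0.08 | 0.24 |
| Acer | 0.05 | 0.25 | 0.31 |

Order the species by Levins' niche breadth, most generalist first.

Σp_viteᵢ² = 0.02² + 0.20² + 0.35² + 0.38² + 0.05² = 0.0004 + 0.0400 + 0.1225 + 0.1444 + 0.0025 = 0.3098
B_vite = 1 / 0.3098 = 3.2279
Σp_latiᵢ² = 0.31² + 0.11² + 0.25² + 0.08² + 0.25² = 0.0961 + 0.0121 + 0.0625 + 0.0064 + 0.0625 = 0.2396
B_lati = 1 / 0.2396 = 4.1736
Σp_vulgᵢ² = 0.29² + 0.04² + 0.12² + 0.24² + 0.31² = 0.0841 + 0.0016 + 0.0144 + 0.0576 + 0.0961 = 0.2538
B_vulg = 1 / 0.2538 = 3.9401
Ranking by B (broadest → narrowest): Phratora laticollis (4.17) > Phratora vulgatissima (3.94) > Phratora vitellinae (3.23)

Phratora laticollis > Phratora vulgatissima > Phratora vitellinae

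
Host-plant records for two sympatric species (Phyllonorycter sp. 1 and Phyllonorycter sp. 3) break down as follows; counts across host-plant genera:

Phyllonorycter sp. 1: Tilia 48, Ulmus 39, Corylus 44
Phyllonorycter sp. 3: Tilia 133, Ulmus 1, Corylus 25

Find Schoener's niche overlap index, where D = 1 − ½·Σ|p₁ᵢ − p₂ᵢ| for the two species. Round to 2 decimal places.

0.53

Proportions for Phyllonorycter sp. 1 (n=131): 48/131=0.3664, 39/131=0.2977, 44/131=0.3359
Proportions for Phyllonorycter sp. 3 (n=159): 133/159=0.8365, 1/159=0.0063, 25/159=0.1572
Σ|p₁ᵢ − p₂ᵢ| = 0.4701 + 0.2914 + 0.1787 = 0.9402
D = 1 − ½ × 0.9402 = 1 − 0.47010 = 0.52990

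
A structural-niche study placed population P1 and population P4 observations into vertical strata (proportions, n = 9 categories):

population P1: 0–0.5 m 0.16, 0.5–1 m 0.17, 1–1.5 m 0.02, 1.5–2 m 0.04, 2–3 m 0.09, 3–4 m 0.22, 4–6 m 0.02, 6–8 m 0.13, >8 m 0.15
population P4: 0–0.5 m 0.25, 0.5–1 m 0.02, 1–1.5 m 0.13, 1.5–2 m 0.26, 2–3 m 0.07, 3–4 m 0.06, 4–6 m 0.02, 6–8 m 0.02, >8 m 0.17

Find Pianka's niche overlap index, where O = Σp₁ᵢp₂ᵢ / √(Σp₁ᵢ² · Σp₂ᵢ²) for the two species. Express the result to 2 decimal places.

Σ p₁ᵢp₂ᵢ = 0.0400 + 0.0034 + 0.0026 + 0.0104 + 0.0063 + 0.0132 + 0.0004 + 0.0026 + 0.0255 = 0.1044
Σp_1ᵢ² = 0.16² + 0.17² + 0.02² + 0.04² + 0.09² + 0.22² + 0.02² + 0.13² + 0.15² = 0.0256 + 0.0289 + 0.0004 + 0.0016 + 0.0081 + 0.0484 + 0.0004 + 0.0169 + 0.0225 = 0.1528
Σp_2ᵢ² = 0.25² + 0.02² + 0.13² + 0.26² + 0.07² + 0.06² + 0.02² + 0.02² + 0.17² = 0.0625 + 0.0004 + 0.0169 + 0.0676 + 0.0049 + 0.0036 + 0.0004 + 0.0004 + 0.0289 = 0.1856
O = 0.1044 / √(0.1528 × 0.1856) = 0.1044 / 0.16840 = 0.6200

0.62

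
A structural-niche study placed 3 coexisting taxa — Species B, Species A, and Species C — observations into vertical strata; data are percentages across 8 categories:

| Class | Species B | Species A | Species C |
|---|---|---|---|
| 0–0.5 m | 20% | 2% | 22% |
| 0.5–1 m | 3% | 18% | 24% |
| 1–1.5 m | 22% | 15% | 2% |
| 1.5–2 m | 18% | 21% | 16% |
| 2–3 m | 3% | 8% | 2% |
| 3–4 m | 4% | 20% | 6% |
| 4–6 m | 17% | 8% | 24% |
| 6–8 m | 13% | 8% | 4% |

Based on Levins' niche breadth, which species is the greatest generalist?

Species A

Convert percentages to proportions (divide by 100).
Σp_Bᵢ² = 0.20² + 0.03² + 0.22² + 0.18² + 0.03² + 0.04² + 0.17² + 0.13² = 0.0400 + 0.0009 + 0.0484 + 0.0324 + 0.0009 + 0.0016 + 0.0289 + 0.0169 = 0.1700
B_B = 1 / 0.1700 = 5.8824
Σp_Aᵢ² = 0.02² + 0.18² + 0.15² + 0.21² + 0.08² + 0.20² + 0.08² + 0.08² = 0.0004 + 0.0324 + 0.0225 + 0.0441 + 0.0064 + 0.0400 + 0.0064 + 0.0064 = 0.1586
B_A = 1 / 0.1586 = 6.3052
Σp_Cᵢ² = 0.22² + 0.24² + 0.02² + 0.16² + 0.02² + 0.06² + 0.24² + 0.04² = 0.0484 + 0.0576 + 0.0004 + 0.0256 + 0.0004 + 0.0036 + 0.0576 + 0.0016 = 0.1952
B_C = 1 / 0.1952 = 5.1230
Highest B → broadest niche (most generalist): Species A (B = 6.31).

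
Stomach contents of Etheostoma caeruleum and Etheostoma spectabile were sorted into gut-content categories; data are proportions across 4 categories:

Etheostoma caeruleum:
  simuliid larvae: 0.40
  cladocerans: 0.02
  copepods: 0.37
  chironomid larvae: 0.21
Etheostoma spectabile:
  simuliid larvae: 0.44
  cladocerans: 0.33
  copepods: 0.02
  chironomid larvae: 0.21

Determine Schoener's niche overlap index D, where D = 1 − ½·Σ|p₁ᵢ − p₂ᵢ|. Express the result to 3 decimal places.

0.650

Σ|p₁ᵢ − p₂ᵢ| = 0.04 + 0.31 + 0.35 + 0.00 = 0.70
D = 1 − ½ × 0.70 = 1 − 0.350 = 0.65000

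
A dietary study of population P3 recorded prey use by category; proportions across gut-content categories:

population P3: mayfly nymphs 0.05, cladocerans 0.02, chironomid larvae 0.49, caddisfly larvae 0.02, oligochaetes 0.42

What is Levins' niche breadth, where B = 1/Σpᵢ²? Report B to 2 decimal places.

2.38

Σpᵢ² = 0.05² + 0.02² + 0.49² + 0.02² + 0.42² = 0.0025 + 0.0004 + 0.2401 + 0.0004 + 0.1764 = 0.4198
B = 1 / 0.4198 = 2.3821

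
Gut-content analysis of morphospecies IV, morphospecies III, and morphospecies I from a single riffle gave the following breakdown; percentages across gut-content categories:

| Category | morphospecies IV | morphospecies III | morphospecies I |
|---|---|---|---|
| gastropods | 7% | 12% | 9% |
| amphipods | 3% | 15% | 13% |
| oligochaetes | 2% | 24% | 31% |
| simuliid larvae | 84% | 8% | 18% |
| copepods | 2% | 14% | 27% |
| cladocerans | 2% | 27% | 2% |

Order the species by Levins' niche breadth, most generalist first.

morphospecies III > morphospecies I > morphospecies IV

Convert percentages to proportions (divide by 100).
Σp_IVᵢ² = 0.07² + 0.03² + 0.02² + 0.84² + 0.02² + 0.02² = 0.0049 + 0.0009 + 0.0004 + 0.7056 + 0.0004 + 0.0004 = 0.7126
B_IV = 1 / 0.7126 = 1.4033
Σp_IIIᵢ² = 0.12² + 0.15² + 0.24² + 0.08² + 0.14² + 0.27² = 0.0144 + 0.0225 + 0.0576 + 0.0064 + 0.0196 + 0.0729 = 0.1934
B_III = 1 / 0.1934 = 5.1706
Σp_Iᵢ² = 0.09² + 0.13² + 0.31² + 0.18² + 0.27² + 0.02² = 0.0081 + 0.0169 + 0.0961 + 0.0324 + 0.0729 + 0.0004 = 0.2268
B_I = 1 / 0.2268 = 4.4092
Ranking by B (broadest → narrowest): morphospecies III (5.17) > morphospecies I (4.41) > morphospecies IV (1.40)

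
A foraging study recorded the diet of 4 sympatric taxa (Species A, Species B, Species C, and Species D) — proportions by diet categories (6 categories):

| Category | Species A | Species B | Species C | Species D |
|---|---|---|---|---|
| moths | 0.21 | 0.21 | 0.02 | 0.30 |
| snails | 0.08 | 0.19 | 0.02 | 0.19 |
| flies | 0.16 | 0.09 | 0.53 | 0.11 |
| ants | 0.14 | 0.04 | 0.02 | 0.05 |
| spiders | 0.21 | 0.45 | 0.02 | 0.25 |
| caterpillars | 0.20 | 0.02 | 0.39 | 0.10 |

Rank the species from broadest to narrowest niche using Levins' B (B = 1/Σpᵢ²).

Σp_Aᵢ² = 0.21² + 0.08² + 0.16² + 0.14² + 0.21² + 0.20² = 0.0441 + 0.0064 + 0.0256 + 0.0196 + 0.0441 + 0.0400 = 0.1798
B_A = 1 / 0.1798 = 5.5617
Σp_Bᵢ² = 0.21² + 0.19² + 0.09² + 0.04² + 0.45² + 0.02² = 0.0441 + 0.0361 + 0.0081 + 0.0016 + 0.2025 + 0.0004 = 0.2928
B_B = 1 / 0.2928 = 3.4153
Σp_Cᵢ² = 0.02² + 0.02² + 0.53² + 0.02² + 0.02² + 0.39² = 0.0004 + 0.0004 + 0.2809 + 0.0004 + 0.0004 + 0.1521 = 0.4346
B_C = 1 / 0.4346 = 2.3010
Σp_Dᵢ² = 0.30² + 0.19² + 0.11² + 0.05² + 0.25² + 0.10² = 0.0900 + 0.0361 + 0.0121 + 0.0025 + 0.0625 + 0.0100 = 0.2132
B_D = 1 / 0.2132 = 4.6904
Ranking by B (broadest → narrowest): Species A (5.56) > Species D (4.69) > Species B (3.42) > Species C (2.30)

Species A > Species D > Species B > Species C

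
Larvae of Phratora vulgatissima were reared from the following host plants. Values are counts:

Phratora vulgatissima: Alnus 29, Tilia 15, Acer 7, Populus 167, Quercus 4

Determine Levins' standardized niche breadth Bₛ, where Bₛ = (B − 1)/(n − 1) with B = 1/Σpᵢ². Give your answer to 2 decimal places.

0.17

Proportions for Phratora vulgatissima (n=222): 29/222=0.1306, 15/222=0.0676, 7/222=0.0315, 167/222=0.7523, 4/222=0.0180
Σpᵢ² = 0.1306² + 0.0676² + 0.0315² + 0.7523² + 0.0180² = 0.017056 + 0.004570 + 0.000992 + 0.565955 + 0.000324 = 0.588897
B = 1 / 0.588897 = 1.6981
Bₛ = (B − 1)/(n − 1) = (1.6981 − 1)/(5 − 1) = 0.6981/4 = 0.1745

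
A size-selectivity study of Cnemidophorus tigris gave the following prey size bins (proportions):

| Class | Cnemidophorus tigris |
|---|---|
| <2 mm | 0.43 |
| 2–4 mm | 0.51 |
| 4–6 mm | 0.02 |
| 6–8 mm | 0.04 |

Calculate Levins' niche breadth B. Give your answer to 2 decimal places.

Σpᵢ² = 0.43² + 0.51² + 0.02² + 0.04² = 0.1849 + 0.2601 + 0.0004 + 0.0016 = 0.4470
B = 1 / 0.4470 = 2.2371

2.24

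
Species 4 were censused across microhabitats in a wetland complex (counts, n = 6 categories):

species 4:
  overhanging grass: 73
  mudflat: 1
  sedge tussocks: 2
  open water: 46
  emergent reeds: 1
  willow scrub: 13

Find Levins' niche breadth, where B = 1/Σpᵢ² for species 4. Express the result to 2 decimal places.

2.43

Proportions for species 4 (n=136): 73/136=0.5368, 1/136=0.0074, 2/136=0.0147, 46/136=0.3382, 1/136=0.0074, 13/136=0.0956
Σpᵢ² = 0.5368² + 0.0074² + 0.0147² + 0.3382² + 0.0074² + 0.0956² = 0.288154 + 0.000055 + 0.000216 + 0.114379 + 0.000055 + 0.009139 = 0.411998
B = 1 / 0.411998 = 2.4272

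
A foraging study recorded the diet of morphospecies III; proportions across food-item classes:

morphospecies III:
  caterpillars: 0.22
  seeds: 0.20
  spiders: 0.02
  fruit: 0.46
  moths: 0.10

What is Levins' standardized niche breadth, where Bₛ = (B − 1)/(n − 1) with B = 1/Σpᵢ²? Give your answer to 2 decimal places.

Σpᵢ² = 0.22² + 0.20² + 0.02² + 0.46² + 0.10² = 0.0484 + 0.0400 + 0.0004 + 0.2116 + 0.0100 = 0.3104
B = 1 / 0.3104 = 3.2216
Bₛ = (B − 1)/(n − 1) = (3.2216 − 1)/(5 − 1) = 2.2216/4 = 0.5554

0.56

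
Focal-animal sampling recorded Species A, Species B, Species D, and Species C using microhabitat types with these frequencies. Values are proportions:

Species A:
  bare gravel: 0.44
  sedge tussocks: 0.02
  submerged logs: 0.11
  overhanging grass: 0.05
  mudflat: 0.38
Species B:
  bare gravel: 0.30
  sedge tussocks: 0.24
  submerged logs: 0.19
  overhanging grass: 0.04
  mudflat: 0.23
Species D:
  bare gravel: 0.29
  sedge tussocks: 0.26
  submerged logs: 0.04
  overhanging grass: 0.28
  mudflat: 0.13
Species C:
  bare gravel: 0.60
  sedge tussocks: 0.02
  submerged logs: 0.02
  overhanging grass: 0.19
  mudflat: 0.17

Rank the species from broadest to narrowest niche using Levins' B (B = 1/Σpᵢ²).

Species B > Species D > Species A > Species C

Σp_Aᵢ² = 0.44² + 0.02² + 0.11² + 0.05² + 0.38² = 0.1936 + 0.0004 + 0.0121 + 0.0025 + 0.1444 = 0.3530
B_A = 1 / 0.3530 = 2.8329
Σp_Bᵢ² = 0.30² + 0.24² + 0.19² + 0.04² + 0.23² = 0.0900 + 0.0576 + 0.0361 + 0.0016 + 0.0529 = 0.2382
B_B = 1 / 0.2382 = 4.1982
Σp_Dᵢ² = 0.29² + 0.26² + 0.04² + 0.28² + 0.13² = 0.0841 + 0.0676 + 0.0016 + 0.0784 + 0.0169 = 0.2486
B_D = 1 / 0.2486 = 4.0225
Σp_Cᵢ² = 0.60² + 0.02² + 0.02² + 0.19² + 0.17² = 0.3600 + 0.0004 + 0.0004 + 0.0361 + 0.0289 = 0.4258
B_C = 1 / 0.4258 = 2.3485
Ranking by B (broadest → narrowest): Species B (4.20) > Species D (4.02) > Species A (2.83) > Species C (2.35)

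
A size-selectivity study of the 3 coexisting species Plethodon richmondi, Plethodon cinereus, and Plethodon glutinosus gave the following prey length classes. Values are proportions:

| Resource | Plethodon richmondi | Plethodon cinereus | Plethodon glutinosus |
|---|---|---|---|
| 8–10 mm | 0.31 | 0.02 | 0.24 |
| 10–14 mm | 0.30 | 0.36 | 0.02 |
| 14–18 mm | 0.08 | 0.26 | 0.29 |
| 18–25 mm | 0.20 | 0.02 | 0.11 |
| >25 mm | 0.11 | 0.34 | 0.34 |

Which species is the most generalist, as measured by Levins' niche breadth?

Σp_richᵢ² = 0.31² + 0.30² + 0.08² + 0.20² + 0.11² = 0.0961 + 0.0900 + 0.0064 + 0.0400 + 0.0121 = 0.2446
B_rich = 1 / 0.2446 = 4.0883
Σp_cineᵢ² = 0.02² + 0.36² + 0.26² + 0.02² + 0.34² = 0.0004 + 0.1296 + 0.0676 + 0.0004 + 0.1156 = 0.3136
B_cine = 1 / 0.3136 = 3.1888
Σp_glutᵢ² = 0.24² + 0.02² + 0.29² + 0.11² + 0.34² = 0.0576 + 0.0004 + 0.0841 + 0.0121 + 0.1156 = 0.2698
B_glut = 1 / 0.2698 = 3.7064
Highest B → broadest niche (most generalist): Plethodon richmondi (B = 4.09).

Plethodon richmondi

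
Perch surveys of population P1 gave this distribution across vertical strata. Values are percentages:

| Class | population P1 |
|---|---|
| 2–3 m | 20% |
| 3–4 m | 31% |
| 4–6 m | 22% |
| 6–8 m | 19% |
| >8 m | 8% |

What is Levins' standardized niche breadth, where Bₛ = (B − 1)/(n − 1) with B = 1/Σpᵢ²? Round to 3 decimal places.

0.851

Convert percentages to proportions (divide by 100).
Σpᵢ² = 0.20² + 0.31² + 0.22² + 0.19² + 0.08² = 0.0400 + 0.0961 + 0.0484 + 0.0361 + 0.0064 = 0.2270
B = 1 / 0.2270 = 4.40529
Bₛ = (B − 1)/(n − 1) = (4.40529 − 1)/(5 − 1) = 3.40529/4 = 0.85132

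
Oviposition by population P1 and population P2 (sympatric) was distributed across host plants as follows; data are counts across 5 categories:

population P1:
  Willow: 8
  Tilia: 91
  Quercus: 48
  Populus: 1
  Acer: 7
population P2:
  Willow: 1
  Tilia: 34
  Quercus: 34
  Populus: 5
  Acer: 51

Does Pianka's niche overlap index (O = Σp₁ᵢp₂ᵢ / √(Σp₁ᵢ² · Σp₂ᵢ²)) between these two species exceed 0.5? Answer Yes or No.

Yes

Proportions for population P1 (n=155): 8/155=0.0516, 91/155=0.5871, 48/155=0.3097, 1/155=0.0065, 7/155=0.0452
Proportions for population P2 (n=125): 1/125=0.0080, 34/125=0.2720, 34/125=0.2720, 5/125=0.0400, 51/125=0.4080
Σ p₁ᵢp₂ᵢ = 0.000413 + 0.159691 + 0.084238 + 0.000260 + 0.018442 = 0.263044
Σp_1ᵢ² = 0.0516² + 0.5871² + 0.3097² + 0.0065² + 0.0452² = 0.002663 + 0.344686 + 0.095914 + 0.000042 + 0.002043 = 0.445348
Σp_2ᵢ² = 0.0080² + 0.2720² + 0.2720² + 0.0400² + 0.4080² = 0.000064 + 0.073984 + 0.073984 + 0.001600 + 0.166464 = 0.316096
O = 0.263044 / √(0.445348 × 0.316096) = 0.263044 / 0.3751969 = 0.7011
O = 0.7011 > 0.5 → Yes.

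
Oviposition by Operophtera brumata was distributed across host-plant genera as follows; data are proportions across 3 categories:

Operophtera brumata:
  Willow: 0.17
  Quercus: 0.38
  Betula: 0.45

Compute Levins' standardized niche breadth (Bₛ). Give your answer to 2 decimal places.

Σpᵢ² = 0.17² + 0.38² + 0.45² = 0.0289 + 0.1444 + 0.2025 = 0.3758
B = 1 / 0.3758 = 2.6610
Bₛ = (B − 1)/(n − 1) = (2.6610 − 1)/(3 − 1) = 1.6610/2 = 0.8305

0.83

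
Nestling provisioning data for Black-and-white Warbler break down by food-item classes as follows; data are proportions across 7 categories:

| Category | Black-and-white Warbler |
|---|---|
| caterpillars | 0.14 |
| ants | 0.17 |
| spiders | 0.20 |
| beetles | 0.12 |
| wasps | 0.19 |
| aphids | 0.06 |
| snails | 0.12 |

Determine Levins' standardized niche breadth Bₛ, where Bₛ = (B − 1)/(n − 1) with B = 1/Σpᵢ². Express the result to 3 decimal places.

Σpᵢ² = 0.14² + 0.17² + 0.20² + 0.12² + 0.19² + 0.06² + 0.12² = 0.0196 + 0.0289 + 0.0400 + 0.0144 + 0.0361 + 0.0036 + 0.0144 = 0.1570
B = 1 / 0.1570 = 6.36943
Bₛ = (B − 1)/(n − 1) = (6.36943 − 1)/(7 − 1) = 5.36943/6 = 0.89491

0.895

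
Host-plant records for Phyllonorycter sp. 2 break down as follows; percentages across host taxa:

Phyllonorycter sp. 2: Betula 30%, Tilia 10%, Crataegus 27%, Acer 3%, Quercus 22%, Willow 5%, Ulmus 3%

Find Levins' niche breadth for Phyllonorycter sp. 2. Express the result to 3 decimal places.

4.433

Convert percentages to proportions (divide by 100).
Σpᵢ² = 0.30² + 0.10² + 0.27² + 0.03² + 0.22² + 0.05² + 0.03² = 0.0900 + 0.0100 + 0.0729 + 0.0009 + 0.0484 + 0.0025 + 0.0009 = 0.2256
B = 1 / 0.2256 = 4.43262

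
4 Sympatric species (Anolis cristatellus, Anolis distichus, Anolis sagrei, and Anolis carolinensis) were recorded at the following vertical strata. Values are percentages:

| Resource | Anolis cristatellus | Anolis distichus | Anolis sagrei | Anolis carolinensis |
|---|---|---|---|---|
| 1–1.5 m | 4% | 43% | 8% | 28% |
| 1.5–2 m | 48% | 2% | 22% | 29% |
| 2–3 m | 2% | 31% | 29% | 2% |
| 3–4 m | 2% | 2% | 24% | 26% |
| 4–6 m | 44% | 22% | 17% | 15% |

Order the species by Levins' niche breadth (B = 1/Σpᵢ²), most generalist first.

Anolis sagrei > Anolis carolinensis > Anolis distichus > Anolis cristatellus

Convert percentages to proportions (divide by 100).
Σp_crisᵢ² = 0.04² + 0.48² + 0.02² + 0.02² + 0.44² = 0.0016 + 0.2304 + 0.0004 + 0.0004 + 0.1936 = 0.4264
B_cris = 1 / 0.4264 = 2.3452
Σp_distᵢ² = 0.43² + 0.02² + 0.31² + 0.02² + 0.22² = 0.1849 + 0.0004 + 0.0961 + 0.0004 + 0.0484 = 0.3302
B_dist = 1 / 0.3302 = 3.0285
Σp_sagrᵢ² = 0.08² + 0.22² + 0.29² + 0.24² + 0.17² = 0.0064 + 0.0484 + 0.0841 + 0.0576 + 0.0289 = 0.2254
B_sagr = 1 / 0.2254 = 4.4366
Σp_caroᵢ² = 0.28² + 0.29² + 0.02² + 0.26² + 0.15² = 0.0784 + 0.0841 + 0.0004 + 0.0676 + 0.0225 = 0.2530
B_caro = 1 / 0.2530 = 3.9526
Ranking by B (broadest → narrowest): Anolis sagrei (4.44) > Anolis carolinensis (3.95) > Anolis distichus (3.03) > Anolis cristatellus (2.35)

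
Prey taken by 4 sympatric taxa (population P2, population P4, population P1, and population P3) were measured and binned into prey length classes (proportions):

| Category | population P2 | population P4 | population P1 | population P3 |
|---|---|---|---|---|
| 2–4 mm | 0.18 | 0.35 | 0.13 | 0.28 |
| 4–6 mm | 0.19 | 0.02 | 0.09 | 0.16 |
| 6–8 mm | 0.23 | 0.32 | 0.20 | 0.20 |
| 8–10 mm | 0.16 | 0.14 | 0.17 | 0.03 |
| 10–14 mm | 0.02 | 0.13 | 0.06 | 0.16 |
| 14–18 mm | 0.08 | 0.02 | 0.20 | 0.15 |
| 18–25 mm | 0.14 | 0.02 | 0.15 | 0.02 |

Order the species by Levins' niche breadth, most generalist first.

population P1 > population P2 > population P3 > population P4

Σp_P2ᵢ² = 0.18² + 0.19² + 0.23² + 0.16² + 0.02² + 0.08² + 0.14² = 0.0324 + 0.0361 + 0.0529 + 0.0256 + 0.0004 + 0.0064 + 0.0196 = 0.1734
B_P2 = 1 / 0.1734 = 5.7670
Σp_P4ᵢ² = 0.35² + 0.02² + 0.32² + 0.14² + 0.13² + 0.02² + 0.02² = 0.1225 + 0.0004 + 0.1024 + 0.0196 + 0.0169 + 0.0004 + 0.0004 = 0.2626
B_P4 = 1 / 0.2626 = 3.8081
Σp_P1ᵢ² = 0.13² + 0.09² + 0.20² + 0.17² + 0.06² + 0.20² + 0.15² = 0.0169 + 0.0081 + 0.0400 + 0.0289 + 0.0036 + 0.0400 + 0.0225 = 0.1600
B_P1 = 1 / 0.1600 = 6.2500
Σp_P3ᵢ² = 0.28² + 0.16² + 0.20² + 0.03² + 0.16² + 0.15² + 0.02² = 0.0784 + 0.0256 + 0.0400 + 0.0009 + 0.0256 + 0.0225 + 0.0004 = 0.1934
B_P3 = 1 / 0.1934 = 5.1706
Ranking by B (broadest → narrowest): population P1 (6.25) > population P2 (5.77) > population P3 (5.17) > population P4 (3.81)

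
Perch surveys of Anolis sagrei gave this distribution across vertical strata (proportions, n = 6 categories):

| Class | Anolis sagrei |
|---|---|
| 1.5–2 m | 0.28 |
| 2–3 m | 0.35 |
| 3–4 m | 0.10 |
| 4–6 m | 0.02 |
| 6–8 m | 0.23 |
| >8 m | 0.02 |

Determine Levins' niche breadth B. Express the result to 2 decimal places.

Σpᵢ² = 0.28² + 0.35² + 0.10² + 0.02² + 0.23² + 0.02² = 0.0784 + 0.1225 + 0.0100 + 0.0004 + 0.0529 + 0.0004 = 0.2646
B = 1 / 0.2646 = 3.7793

3.78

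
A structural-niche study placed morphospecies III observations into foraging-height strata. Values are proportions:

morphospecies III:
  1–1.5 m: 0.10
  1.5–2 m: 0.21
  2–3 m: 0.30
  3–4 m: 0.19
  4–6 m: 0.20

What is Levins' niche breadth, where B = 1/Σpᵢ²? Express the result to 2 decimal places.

4.54

Σpᵢ² = 0.10² + 0.21² + 0.30² + 0.19² + 0.20² = 0.0100 + 0.0441 + 0.0900 + 0.0361 + 0.0400 = 0.2202
B = 1 / 0.2202 = 4.5413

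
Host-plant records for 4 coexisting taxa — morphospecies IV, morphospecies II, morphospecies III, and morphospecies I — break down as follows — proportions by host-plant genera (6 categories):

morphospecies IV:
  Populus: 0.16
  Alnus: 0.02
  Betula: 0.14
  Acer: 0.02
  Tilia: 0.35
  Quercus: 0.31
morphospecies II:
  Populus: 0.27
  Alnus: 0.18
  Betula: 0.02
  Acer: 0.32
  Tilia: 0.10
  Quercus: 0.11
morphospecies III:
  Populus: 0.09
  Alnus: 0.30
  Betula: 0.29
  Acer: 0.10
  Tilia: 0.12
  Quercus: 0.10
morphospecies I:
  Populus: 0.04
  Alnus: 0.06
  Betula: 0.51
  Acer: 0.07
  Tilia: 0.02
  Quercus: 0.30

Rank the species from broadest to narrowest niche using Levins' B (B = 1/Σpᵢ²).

Σp_IVᵢ² = 0.16² + 0.02² + 0.14² + 0.02² + 0.35² + 0.31² = 0.0256 + 0.0004 + 0.0196 + 0.0004 + 0.1225 + 0.0961 = 0.2646
B_IV = 1 / 0.2646 = 3.7793
Σp_IIᵢ² = 0.27² + 0.18² + 0.02² + 0.32² + 0.10² + 0.11² = 0.0729 + 0.0324 + 0.0004 + 0.1024 + 0.0100 + 0.0121 = 0.2302
B_II = 1 / 0.2302 = 4.3440
Σp_IIIᵢ² = 0.09² + 0.30² + 0.29² + 0.10² + 0.12² + 0.10² = 0.0081 + 0.0900 + 0.0841 + 0.0100 + 0.0144 + 0.0100 = 0.2166
B_III = 1 / 0.2166 = 4.6168
Σp_Iᵢ² = 0.04² + 0.06² + 0.51² + 0.07² + 0.02² + 0.30² = 0.0016 + 0.0036 + 0.2601 + 0.0049 + 0.0004 + 0.0900 = 0.3606
B_I = 1 / 0.3606 = 2.7732
Ranking by B (broadest → narrowest): morphospecies III (4.62) > morphospecies II (4.34) > morphospecies IV (3.78) > morphospecies I (2.77)

morphospecies III > morphospecies II > morphospecies IV > morphospecies I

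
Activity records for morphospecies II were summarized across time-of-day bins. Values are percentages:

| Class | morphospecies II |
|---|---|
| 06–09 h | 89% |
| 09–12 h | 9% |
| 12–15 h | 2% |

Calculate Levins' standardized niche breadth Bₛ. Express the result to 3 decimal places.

Convert percentages to proportions (divide by 100).
Σpᵢ² = 0.89² + 0.09² + 0.02² = 0.7921 + 0.0081 + 0.0004 = 0.8006
B = 1 / 0.8006 = 1.24906
Bₛ = (B − 1)/(n − 1) = (1.24906 − 1)/(3 − 1) = 0.24906/2 = 0.12453

0.125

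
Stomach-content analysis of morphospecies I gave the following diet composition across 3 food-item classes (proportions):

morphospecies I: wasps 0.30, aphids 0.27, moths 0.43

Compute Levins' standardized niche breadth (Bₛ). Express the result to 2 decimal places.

0.94

Σpᵢ² = 0.30² + 0.27² + 0.43² = 0.0900 + 0.0729 + 0.1849 = 0.3478
B = 1 / 0.3478 = 2.8752
Bₛ = (B − 1)/(n − 1) = (2.8752 − 1)/(3 − 1) = 1.8752/2 = 0.9376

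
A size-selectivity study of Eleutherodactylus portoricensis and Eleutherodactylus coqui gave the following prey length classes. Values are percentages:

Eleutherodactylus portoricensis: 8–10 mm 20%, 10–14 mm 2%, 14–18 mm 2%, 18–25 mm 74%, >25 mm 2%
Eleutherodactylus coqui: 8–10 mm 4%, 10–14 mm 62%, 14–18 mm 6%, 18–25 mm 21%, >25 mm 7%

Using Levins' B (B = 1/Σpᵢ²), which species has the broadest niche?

Eleutherodactylus coqui

Convert percentages to proportions (divide by 100).
Σp_portᵢ² = 0.20² + 0.02² + 0.02² + 0.74² + 0.02² = 0.0400 + 0.0004 + 0.0004 + 0.5476 + 0.0004 = 0.5888
B_port = 1 / 0.5888 = 1.6984
Σp_coquᵢ² = 0.04² + 0.62² + 0.06² + 0.21² + 0.07² = 0.0016 + 0.3844 + 0.0036 + 0.0441 + 0.0049 = 0.4386
B_coqu = 1 / 0.4386 = 2.2800
Highest B → broadest niche (most generalist): Eleutherodactylus coqui (B = 2.28).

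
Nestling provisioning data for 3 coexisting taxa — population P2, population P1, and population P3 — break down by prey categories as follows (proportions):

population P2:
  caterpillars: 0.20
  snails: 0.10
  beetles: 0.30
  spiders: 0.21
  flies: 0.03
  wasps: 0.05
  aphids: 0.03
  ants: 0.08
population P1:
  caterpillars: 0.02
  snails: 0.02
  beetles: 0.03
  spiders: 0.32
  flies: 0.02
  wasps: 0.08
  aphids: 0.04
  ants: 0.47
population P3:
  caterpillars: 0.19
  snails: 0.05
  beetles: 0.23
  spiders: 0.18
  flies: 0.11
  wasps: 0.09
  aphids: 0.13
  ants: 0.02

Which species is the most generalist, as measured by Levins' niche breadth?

Σp_P2ᵢ² = 0.20² + 0.10² + 0.30² + 0.21² + 0.03² + 0.05² + 0.03² + 0.08² = 0.0400 + 0.0100 + 0.0900 + 0.0441 + 0.0009 + 0.0025 + 0.0009 + 0.0064 = 0.1948
B_P2 = 1 / 0.1948 = 5.1335
Σp_P1ᵢ² = 0.02² + 0.02² + 0.03² + 0.32² + 0.02² + 0.08² + 0.04² + 0.47² = 0.0004 + 0.0004 + 0.0009 + 0.1024 + 0.0004 + 0.0064 + 0.0016 + 0.2209 = 0.3334
B_P1 = 1 / 0.3334 = 2.9994
Σp_P3ᵢ² = 0.19² + 0.05² + 0.23² + 0.18² + 0.11² + 0.09² + 0.13² + 0.02² = 0.0361 + 0.0025 + 0.0529 + 0.0324 + 0.0121 + 0.0081 + 0.0169 + 0.0004 = 0.1614
B_P3 = 1 / 0.1614 = 6.1958
Highest B → broadest niche (most generalist): population P3 (B = 6.20).

population P3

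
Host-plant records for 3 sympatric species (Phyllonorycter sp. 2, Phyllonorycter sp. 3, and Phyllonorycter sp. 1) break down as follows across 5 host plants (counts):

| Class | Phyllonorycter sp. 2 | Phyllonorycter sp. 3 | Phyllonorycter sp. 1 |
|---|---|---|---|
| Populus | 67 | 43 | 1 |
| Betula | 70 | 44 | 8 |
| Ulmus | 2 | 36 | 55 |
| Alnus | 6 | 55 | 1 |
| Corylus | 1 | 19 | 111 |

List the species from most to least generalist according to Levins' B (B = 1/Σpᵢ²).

Proportions for Phyllonorycter sp. 2 (n=146): 67/146=0.4589, 70/146=0.4795, 2/146=0.0137, 6/146=0.0411, 1/146=0.0068
Proportions for Phyllonorycter sp. 3 (n=197): 43/197=0.2183, 44/197=0.2234, 36/197=0.1827, 55/197=0.2792, 19/197=0.0964
Proportions for Phyllonorycter sp. 1 (n=176): 1/176=0.0057, 8/176=0.0455, 55/176=0.3125, 1/176=0.0057, 111/176=0.6307
Σp_2ᵢ² = 0.4589² + 0.4795² + 0.0137² + 0.0411² + 0.0068² = 0.210589 + 0.229920 + 0.000188 + 0.001689 + 0.000046 = 0.442432
B_2 = 1 / 0.442432 = 2.2602
Σp_3ᵢ² = 0.2183² + 0.2234² + 0.1827² + 0.2792² + 0.0964² = 0.047655 + 0.049908 + 0.033379 + 0.077953 + 0.009293 = 0.218188
B_3 = 1 / 0.218188 = 4.5832
Σp_1ᵢ² = 0.0057² + 0.0455² + 0.3125² + 0.0057² + 0.6307² = 0.000032 + 0.002070 + 0.097656 + 0.000032 + 0.397782 = 0.497572
B_1 = 1 / 0.497572 = 2.0098
Ranking by B (broadest → narrowest): Phyllonorycter sp. 3 (4.58) > Phyllonorycter sp. 2 (2.26) > Phyllonorycter sp. 1 (2.01)

Phyllonorycter sp. 3 > Phyllonorycter sp. 2 > Phyllonorycter sp. 1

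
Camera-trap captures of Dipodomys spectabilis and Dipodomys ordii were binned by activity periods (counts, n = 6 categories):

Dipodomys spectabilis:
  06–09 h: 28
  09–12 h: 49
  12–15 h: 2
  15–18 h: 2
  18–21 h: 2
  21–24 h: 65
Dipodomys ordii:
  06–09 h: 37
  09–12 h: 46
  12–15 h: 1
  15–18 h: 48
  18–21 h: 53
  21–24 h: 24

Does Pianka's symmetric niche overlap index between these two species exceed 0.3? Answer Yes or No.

Yes

Proportions for Dipodomys spectabilis (n=148): 28/148=0.1892, 49/148=0.3311, 2/148=0.0135, 2/148=0.0135, 2/148=0.0135, 65/148=0.4392
Proportions for Dipodomys ordii (n=209): 37/209=0.1770, 46/209=0.2201, 1/209=0.0048, 48/209=0.2297, 53/209=0.2536, 24/209=0.1148
Σ p₁ᵢp₂ᵢ = 0.033488 + 0.072875 + 0.000065 + 0.003101 + 0.003424 + 0.050420 = 0.163373
Σp_1ᵢ² = 0.1892² + 0.3311² + 0.0135² + 0.0135² + 0.0135² + 0.4392² = 0.035797 + 0.109627 + 0.000182 + 0.000182 + 0.000182 + 0.192897 = 0.338867
Σp_2ᵢ² = 0.1770² + 0.2201² + 0.0048² + 0.2297² + 0.2536² + 0.1148² = 0.031329 + 0.048444 + 0.000023 + 0.052762 + 0.064313 + 0.013179 = 0.210050
O = 0.163373 / √(0.338867 × 0.210050) = 0.163373 / 0.2667940 = 0.6124
O = 0.6124 > 0.3 → Yes.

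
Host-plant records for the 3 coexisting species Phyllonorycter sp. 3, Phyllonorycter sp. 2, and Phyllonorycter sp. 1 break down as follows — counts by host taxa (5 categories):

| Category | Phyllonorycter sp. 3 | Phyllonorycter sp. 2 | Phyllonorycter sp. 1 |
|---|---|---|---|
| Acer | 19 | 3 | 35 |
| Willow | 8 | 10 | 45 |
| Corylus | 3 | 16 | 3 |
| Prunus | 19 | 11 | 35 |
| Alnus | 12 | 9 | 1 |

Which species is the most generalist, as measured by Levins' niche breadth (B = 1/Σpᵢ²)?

Phyllonorycter sp. 2

Proportions for Phyllonorycter sp. 3 (n=61): 19/61=0.3115, 8/61=0.1311, 3/61=0.0492, 19/61=0.3115, 12/61=0.1967
Proportions for Phyllonorycter sp. 2 (n=49): 3/49=0.0612, 10/49=0.2041, 16/49=0.3265, 11/49=0.2245, 9/49=0.1837
Proportions for Phyllonorycter sp. 1 (n=119): 35/119=0.2941, 45/119=0.3782, 3/119=0.0252, 35/119=0.2941, 1/119=0.0084
Σp_3ᵢ² = 0.3115² + 0.1311² + 0.0492² + 0.3115² + 0.1967² = 0.097032 + 0.017187 + 0.002421 + 0.097032 + 0.038691 = 0.252363
B_3 = 1 / 0.252363 = 3.9625
Σp_2ᵢ² = 0.0612² + 0.2041² + 0.3265² + 0.2245² + 0.1837² = 0.003745 + 0.041657 + 0.106602 + 0.050400 + 0.033746 = 0.236150
B_2 = 1 / 0.236150 = 4.2346
Σp_1ᵢ² = 0.2941² + 0.3782² + 0.0252² + 0.2941² + 0.0084² = 0.086495 + 0.143035 + 0.000635 + 0.086495 + 0.000071 = 0.316731
B_1 = 1 / 0.316731 = 3.1573
Highest B → broadest niche (most generalist): Phyllonorycter sp. 2 (B = 4.23).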